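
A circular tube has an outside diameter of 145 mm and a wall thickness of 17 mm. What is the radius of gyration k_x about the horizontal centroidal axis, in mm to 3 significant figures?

Break the section into simple shapes (no overlaps), measuring from the bottom-left corner of the bounding box.
Outer circle: ⌀145, A = 16 513 mm², y = 72.5 mm, Ī = 21 699 109 mm⁴.
Bore (subtracted): ⌀111, A = 9676.9 mm², y = 72.5 mm, Ī = 7 451 811 mm⁴.
By symmetry the centroid is at mid-height, ȳ = 72.5 mm.
All pieces are centred on the horizontal centroidal axis, so I = ΣĪ (holes subtracted) = 14 247 299 mm⁴.
Radius of gyration: k = √(I/A) = √(14 247 299 / 6836.1) = 45.652 mm.

k_x ≈ 45.7 mm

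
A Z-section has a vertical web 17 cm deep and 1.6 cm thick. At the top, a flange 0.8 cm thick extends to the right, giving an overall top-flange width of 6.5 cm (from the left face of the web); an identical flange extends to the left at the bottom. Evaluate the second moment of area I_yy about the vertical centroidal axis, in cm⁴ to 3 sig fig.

Decompose the section into non-overlapping parts with the origin at the bottom-left of its bounding rectangle.
Web: 1.6 × 17, A = 27.2 cm², x = 5.7 cm, Ī = 5.8027 cm⁴.
Top flange (beyond web): 4.9 × 0.8, A = 3.92 cm², x = 8.95 cm, Ī = 7.8433 cm⁴.
Bottom flange (beyond web): 4.9 × 0.8, A = 3.92 cm², x = 2.45 cm, Ī = 7.8433 cm⁴.
Centroid: x̄ = ΣA·x / ΣA = 5.7 cm.
Transfer each piece to the vertical centroidal axis using Ī + A·d² with d = x − 5.7:
  web: d = 0 cm → contributes +5.8027 cm⁴
  top flange (beyond web): d = 3.25 cm → contributes +49.248 cm⁴
  bottom flange (beyond web): d = -3.25 cm → contributes +49.248 cm⁴
Total I = 104.3 cm⁴.

I_yy ≈ 104 cm⁴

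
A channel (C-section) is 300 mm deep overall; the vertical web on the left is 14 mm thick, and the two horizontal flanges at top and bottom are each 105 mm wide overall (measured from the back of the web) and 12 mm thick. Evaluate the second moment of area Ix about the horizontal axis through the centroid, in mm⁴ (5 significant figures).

Ix ≈ 7.6814 × 10⁷ mm⁴

Break the section into simple shapes (no overlaps), measuring from the bottom-left corner of the bounding box.
Web: 14 × 300, A = 4 200 mm², y = 150 mm, Ī = 31 500 000 mm⁴.
Top flange (beyond web): 91 × 12, A = 1 092 mm², y = 294 mm, Ī = 13 104 mm⁴.
Bottom flange (beyond web): 91 × 12, A = 1 092 mm², y = 6 mm, Ī = 13 104 mm⁴.
By symmetry the centroid is at mid-height, ȳ = 150 mm.
Transfer each piece to the horizontal axis through the centroid using Ī + A·d² with d = y − 150:
  web: d = 0 mm → contributes +31 500 000 mm⁴
  top flange (beyond web): d = 144 mm → contributes +22 656 816 mm⁴
  bottom flange (beyond web): d = -144 mm → contributes +22 656 816 mm⁴
Total I = 76 813 632 mm⁴.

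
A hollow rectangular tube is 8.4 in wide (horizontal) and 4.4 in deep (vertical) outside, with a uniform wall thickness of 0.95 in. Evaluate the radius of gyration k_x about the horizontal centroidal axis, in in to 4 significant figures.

k_x ≈ 1.572 in

Break the section into simple shapes (no overlaps), measuring from the bottom-left corner of the bounding box.
Outer rectangle: 8.4 × 4.4, A = 36.96 in², y = 2.2 in, Ī = 59.6288 in⁴.
Inner void (subtracted): 6.5 × 2.5, A = 16.25 in², y = 2.2 in, Ī = 8.46354 in⁴.
By symmetry the centroid is at mid-height, ȳ = 2.2 in.
All pieces are centred on the horizontal centroidal axis, so I = ΣĪ (holes subtracted) = 51.1653 in⁴.
Radius of gyration: k = √(I/A) = √(51.1653 / 20.71) = 1.5718 in.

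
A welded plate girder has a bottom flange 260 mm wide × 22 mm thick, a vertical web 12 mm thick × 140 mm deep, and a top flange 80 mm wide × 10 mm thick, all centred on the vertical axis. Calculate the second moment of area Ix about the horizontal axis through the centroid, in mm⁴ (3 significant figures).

Split into non-overlapping primitives; take the origin at the lower-left of the bounding box.
Bottom plate: 260 × 22, A = 5 720 mm², y = 11 mm, Ī = 230 707 mm⁴.
Web plate: 12 × 140, A = 1 680 mm², y = 92 mm, Ī = 2 744 000 mm⁴.
Top plate: 80 × 10, A = 800 mm², y = 167 mm, Ī = 6666.7 mm⁴.
Centroid: ȳ = ΣA·y / ΣA = 42.815 mm.
Transfer each piece to the horizontal axis through the centroid using Ī + A·d² with d = y − 42.815:
  bottom plate: d = -31.815 mm → contributes +6 020 324 mm⁴
  web plate: d = 49.185 mm → contributes +6 808 256 mm⁴
  top plate: d = 124.19 mm → contributes +12 344 271 mm⁴
Total I = 25 172 852 mm⁴.

Ix ≈ 2.52 × 10⁷ mm⁴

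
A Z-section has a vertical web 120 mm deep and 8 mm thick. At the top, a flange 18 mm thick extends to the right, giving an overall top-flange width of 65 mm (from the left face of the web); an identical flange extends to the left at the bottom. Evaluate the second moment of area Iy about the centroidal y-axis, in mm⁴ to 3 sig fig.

Treat the section as a set of non-overlapping primitives; coordinates are from the bounding-box lower-left.
Web: 8 × 120, A = 960 mm², x = 61 mm, Ī = 5 120 mm⁴.
Top flange (beyond web): 57 × 18, A = 1 026 mm², x = 93.5 mm, Ī = 277 790 mm⁴.
Bottom flange (beyond web): 57 × 18, A = 1 026 mm², x = 28.5 mm, Ī = 277 790 mm⁴.
Centroid: x̄ = ΣA·x / ΣA = 61 mm.
Transfer each piece to the centroidal y-axis using Ī + A·d² with d = x − 61:
  web: d = 0 mm → contributes +5 120 mm⁴
  top flange (beyond web): d = 32.5 mm → contributes +1 361 502 mm⁴
  bottom flange (beyond web): d = -32.5 mm → contributes +1 361 502 mm⁴
Total I = 2 728 124 mm⁴.

Iy ≈ 2.73 × 10⁶ mm⁴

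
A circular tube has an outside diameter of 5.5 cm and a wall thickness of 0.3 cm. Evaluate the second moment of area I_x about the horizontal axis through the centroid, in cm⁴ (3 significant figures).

I_x ≈ 16.6 cm⁴

Treat the section as a set of non-overlapping primitives; coordinates are from the bounding-box lower-left.
Outer circle: ⌀5.5, A = 23.758 cm², y = 2.75 cm, Ī = 44.918 cm⁴.
Bore (subtracted): ⌀4.9, A = 18.857 cm², y = 2.75 cm, Ī = 28.298 cm⁴.
By symmetry the centroid is at mid-height, ȳ = 2.75 cm.
All pieces are centred on the horizontal axis through the centroid, so I = ΣĪ (holes subtracted) = 16.62 cm⁴.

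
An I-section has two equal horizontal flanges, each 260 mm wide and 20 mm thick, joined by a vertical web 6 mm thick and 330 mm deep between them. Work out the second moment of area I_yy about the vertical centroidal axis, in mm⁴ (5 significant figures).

Break the section into simple shapes (no overlaps), measuring from the bottom-left corner of the bounding box.
Bottom flange: 260 × 20, A = 5 200 mm², x = 130 mm, Ī = 29 293 333 mm⁴.
Web: 6 × 330, A = 1 980 mm², x = 130 mm, Ī = 5 940 mm⁴.
Top flange: 260 × 20, A = 5 200 mm², x = 130 mm, Ī = 29 293 333 mm⁴.
By symmetry the centroid is at mid-width, x̄ = 130 mm.
All pieces are centred on the vertical centroidal axis, so I = ΣĪ = 58 592 607 mm⁴.

I_yy ≈ 5.8593 × 10⁷ mm⁴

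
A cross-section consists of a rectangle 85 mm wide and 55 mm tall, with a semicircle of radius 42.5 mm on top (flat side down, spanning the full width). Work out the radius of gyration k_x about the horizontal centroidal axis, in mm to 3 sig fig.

Treat the section as a set of non-overlapping primitives; coordinates are from the bounding-box lower-left.
Rectangular body: 85 × 55, A = 4 675 mm², y = 27.5 mm, Ī = 1 178 490 mm⁴.
Semicircular cap: semicircle r = 42.5, A = 2837.3 mm², y = 73.038 mm, Ī = 358 086 mm⁴.
Centroid: ȳ = ΣA·y / ΣA = 44.699 mm.
Transfer each piece to the horizontal centroidal axis using Ī + A·d² with d = y − 44.699:
  rectangular body: d = -17.199 mm → contributes +2 561 344 mm⁴
  semicircular cap: d = 28.339 mm → contributes +2 636 646 mm⁴
Total I = 5 197 990 mm⁴.
Radius of gyration: k = √(I/A) = √(5 197 990 / 7512.3) = 26.305 mm.

k_x ≈ 26.3 mm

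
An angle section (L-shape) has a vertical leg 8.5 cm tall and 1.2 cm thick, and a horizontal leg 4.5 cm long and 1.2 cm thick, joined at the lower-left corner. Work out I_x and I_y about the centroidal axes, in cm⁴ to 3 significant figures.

Treat the section as a set of non-overlapping primitives; coordinates are from the bounding-box lower-left.
Vertical leg: 1.2 × 8.5, A = 10.2 cm², y = 4.25 cm, Ī = 61.413 cm⁴.
Horizontal leg (remainder): 3.3 × 1.2, A = 3.96 cm², y = 0.6 cm, Ī = 0.4752 cm⁴.
Centroid: ȳ = ΣA·y / ΣA = 3.2292 cm.
Transfer each piece to the centroidal x-axis using Ī + A·d² with d = y − 3.2292:
  vertical leg: d = 1.0208 cm → contributes +72.04 cm⁴
  horizontal leg (remainder): d = -2.6292 cm → contributes +27.85 cm⁴
Total I = 99.891 cm⁴.
For the y-axis: x̄ = 1.2292 cm.
Repeating about the centroidal y-axis gives I_y = 19.259 cm⁴.

I_x ≈ 99.9 cm⁴, I_y ≈ 19.3 cm⁴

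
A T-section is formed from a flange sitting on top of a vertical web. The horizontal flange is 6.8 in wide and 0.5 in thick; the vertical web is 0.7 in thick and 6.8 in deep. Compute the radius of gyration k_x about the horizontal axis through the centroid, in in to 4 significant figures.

k_x ≈ 2.344 in

Decompose the section into non-overlapping parts with the origin at the bottom-left of its bounding rectangle.
Flange: 6.8 × 0.5, A = 3.4 in², y = 7.05 in, Ī = 0.0708333 in⁴.
Web: 0.7 × 6.8, A = 4.76 in², y = 3.4 in, Ī = 18.3419 in⁴.
Centroid: ȳ = ΣA·y / ΣA = 4.92083 in.
Transfer each piece to the horizontal axis through the centroid using Ī + A·d² with d = y − 4.92083:
  flange: d = 2.12917 in → contributes +15.4842 in⁴
  web: d = -1.52083 in → contributes +29.3514 in⁴
Total I = 44.8357 in⁴.
Radius of gyration: k = √(I/A) = √(44.8357 / 8.16) = 2.34405 in.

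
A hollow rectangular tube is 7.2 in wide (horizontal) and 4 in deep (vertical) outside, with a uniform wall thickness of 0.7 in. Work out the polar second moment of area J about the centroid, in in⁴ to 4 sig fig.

J ≈ 112.0 in⁴

Treat the section as a set of non-overlapping primitives; coordinates are from the bounding-box lower-left.
Outer rectangle: 7.2 × 4, A = 28.8 in², y = 2 in, Ī = 38.4 in⁴.
Inner void (subtracted): 5.8 × 2.6, A = 15.08 in², y = 2 in, Ī = 8.49507 in⁴.
By symmetry the centroid is at mid-height, ȳ = 2 in.
All pieces are centred on the centroidal x-axis, so I = ΣĪ (holes subtracted) = 29.9049 in⁴.
Repeating about the centroidal y-axis gives I_y = 82.1417 in⁴.
Polar second moment: J = I_x + I_y = 112.047 in⁴.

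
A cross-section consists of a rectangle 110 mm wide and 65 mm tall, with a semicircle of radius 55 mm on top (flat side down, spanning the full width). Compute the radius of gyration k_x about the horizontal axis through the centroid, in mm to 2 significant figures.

k_x ≈ 32 mm

Split into non-overlapping primitives; take the origin at the lower-left of the bounding box.
Rectangular body: 110 × 65, A = 7 150 mm², y = 32.5 mm, Ī = 2 517 396 mm⁴.
Semicircular cap: semicircle r = 55, A = 4 752 mm², y = 88.34 mm, Ī = 1 004 345 mm⁴.
Centroid: ȳ = ΣA·y / ΣA = 54.79 mm.
Transfer each piece to the horizontal axis through the centroid using Ī + A·d² with d = y − 54.79:
  rectangular body: d = -22.29 mm → contributes +6 071 374 mm⁴
  semicircular cap: d = 33.55 mm → contributes +6 352 150 mm⁴
Total I = 12 423 524 mm⁴.
Radius of gyration: k = √(I/A) = √(12 423 524 / 11 902) = 32.31 mm.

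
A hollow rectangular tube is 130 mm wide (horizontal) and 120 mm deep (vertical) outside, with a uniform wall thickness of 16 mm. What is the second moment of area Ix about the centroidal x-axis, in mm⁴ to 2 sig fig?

Ix ≈ 1.3 × 10⁷ mm⁴

Treat the section as a set of non-overlapping primitives; coordinates are from the bounding-box lower-left.
Outer rectangle: 130 × 120, A = 15 600 mm², y = 60 mm, Ī = 18 720 000 mm⁴.
Inner void (subtracted): 98 × 88, A = 8 624 mm², y = 60 mm, Ī = 5 565 355 mm⁴.
By symmetry the centroid is at mid-height, ȳ = 60 mm.
All pieces are centred on the centroidal x-axis, so I = ΣĪ (holes subtracted) = 13 154 645 mm⁴.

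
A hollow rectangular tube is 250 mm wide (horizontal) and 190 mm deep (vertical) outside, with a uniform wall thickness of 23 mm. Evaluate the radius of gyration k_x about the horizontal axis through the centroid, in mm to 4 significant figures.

k_x ≈ 71.30 mm

Decompose the section into non-overlapping parts with the origin at the bottom-left of its bounding rectangle.
Outer rectangle: 250 × 190, A = 47 500 mm², y = 95 mm, Ī = 142 895 833 mm⁴.
Inner void (subtracted): 204 × 144, A = 29 376 mm², y = 95 mm, Ī = 50 761 728 mm⁴.
By symmetry the centroid is at mid-height, ȳ = 95 mm.
All pieces are centred on the horizontal axis through the centroid, so I = ΣĪ (holes subtracted) = 92 134 105 mm⁴.
Radius of gyration: k = √(I/A) = √(92 134 105 / 18 124) = 71.299 mm.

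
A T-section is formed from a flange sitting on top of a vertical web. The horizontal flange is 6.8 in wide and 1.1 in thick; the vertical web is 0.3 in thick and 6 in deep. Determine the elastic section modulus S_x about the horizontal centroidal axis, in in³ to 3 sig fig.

S_x ≈ 4.17 in³

Treat the section as a set of non-overlapping primitives; coordinates are from the bounding-box lower-left.
Flange: 6.8 × 1.1, A = 7.48 in², y = 6.55 in, Ī = 0.75423 in⁴.
Web: 0.3 × 6, A = 1.8 in², y = 3 in, Ī = 5.4 in⁴.
Centroid: ȳ = ΣA·y / ΣA = 5.8614 in.
Transfer each piece to the horizontal centroidal axis using Ī + A·d² with d = y − 5.8614:
  flange: d = 0.68858 in → contributes +4.3008 in⁴
  web: d = -2.8614 in → contributes +20.138 in⁴
Total I = 24.439 in⁴.
Extreme fibre distance c = 5.8614 in; S = I/c = 4.1694 in³.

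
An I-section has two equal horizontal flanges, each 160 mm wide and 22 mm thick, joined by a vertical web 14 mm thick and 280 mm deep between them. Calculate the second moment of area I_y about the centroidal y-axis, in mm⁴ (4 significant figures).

I_y ≈ 1.508 × 10⁷ mm⁴

Decompose the section into non-overlapping parts with the origin at the bottom-left of its bounding rectangle.
Bottom flange: 160 × 22, A = 3 520 mm², x = 80 mm, Ī = 7 509 333 mm⁴.
Web: 14 × 280, A = 3 920 mm², x = 80 mm, Ī = 64026.7 mm⁴.
Top flange: 160 × 22, A = 3 520 mm², x = 80 mm, Ī = 7 509 333 mm⁴.
By symmetry the centroid is at mid-width, x̄ = 80 mm.
All pieces are centred on the centroidal y-axis, so I = ΣĪ = 15 082 693 mm⁴.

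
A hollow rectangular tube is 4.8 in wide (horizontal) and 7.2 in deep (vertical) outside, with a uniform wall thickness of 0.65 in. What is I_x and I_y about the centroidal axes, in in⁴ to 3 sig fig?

Treat the section as a set of non-overlapping primitives; coordinates are from the bounding-box lower-left.
Outer rectangle: 4.8 × 7.2, A = 34.56 in², y = 3.6 in, Ī = 149.3 in⁴.
Inner void (subtracted): 3.5 × 5.9, A = 20.65 in², y = 3.6 in, Ī = 59.902 in⁴.
By symmetry the centroid is at mid-height, ȳ = 3.6 in.
All pieces are centred on the centroidal x-axis, so I = ΣĪ (holes subtracted) = 89.397 in⁴.
Repeating about the centroidal y-axis gives I_y = 45.275 in⁴.

I_x ≈ 89.4 in⁴, I_y ≈ 45.3 in⁴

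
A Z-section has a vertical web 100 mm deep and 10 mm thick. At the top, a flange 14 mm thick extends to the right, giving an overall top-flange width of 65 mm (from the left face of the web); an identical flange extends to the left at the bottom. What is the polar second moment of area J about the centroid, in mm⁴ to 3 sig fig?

J ≈ 5.73 × 10⁶ mm⁴

Decompose the section into non-overlapping parts with the origin at the bottom-left of its bounding rectangle.
Web: 10 × 100, A = 1 000 mm², y = 50 mm, Ī = 833 333 mm⁴.
Top flange (beyond web): 55 × 14, A = 770 mm², y = 93 mm, Ī = 12 577 mm⁴.
Bottom flange (beyond web): 55 × 14, A = 770 mm², y = 7 mm, Ī = 12 577 mm⁴.
Centroid: ȳ = ΣA·y / ΣA = 50 mm.
Transfer each piece to the centroidal x-axis using Ī + A·d² with d = y − 50:
  web: d = 0 mm → contributes +833 333 mm⁴
  top flange (beyond web): d = 43 mm → contributes +1 436 307 mm⁴
  bottom flange (beyond web): d = -43 mm → contributes +1 436 307 mm⁴
Total I = 3 705 947 mm⁴.
For the y-axis: x̄ = 60 mm.
Repeating about the centroidal y-axis gives I_y = 2 023 167 mm⁴.
Polar second moment: J = I_x + I_y = 5 729 113 mm⁴.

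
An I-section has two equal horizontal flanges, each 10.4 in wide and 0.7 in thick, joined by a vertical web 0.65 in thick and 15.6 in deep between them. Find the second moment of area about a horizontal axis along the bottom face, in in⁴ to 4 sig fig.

Split into non-overlapping primitives; take the origin at the lower-left of the bounding box.
Bottom flange: 10.4 × 0.7, A = 7.28 in², y = 0.35 in, Ī = 0.297267 in⁴.
Web: 0.65 × 15.6, A = 10.14 in², y = 8.5 in, Ī = 205.639 in⁴.
Top flange: 10.4 × 0.7, A = 7.28 in², y = 16.65 in, Ī = 0.297267 in⁴.
Transfer each piece to the bottom edge using Ī + A·d² with d = y − 0:
  bottom flange: d = 0.35 in → contributes +1.18907 in⁴
  web: d = 8.5 in → contributes +938.254 in⁴
  top flange: d = 16.65 in → contributes +2018.48 in⁴
Total I = 2957.92 in⁴.

I_base ≈ 2958 in⁴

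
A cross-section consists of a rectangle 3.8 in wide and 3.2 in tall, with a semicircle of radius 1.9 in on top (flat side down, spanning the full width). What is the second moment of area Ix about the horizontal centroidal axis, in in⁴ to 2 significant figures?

Split into non-overlapping primitives; take the origin at the lower-left of the bounding box.
Rectangular body: 3.8 × 3.2, A = 12.16 in², y = 1.6 in, Ī = 10.38 in⁴.
Semicircular cap: semicircle r = 1.9, A = 5.671 in², y = 4.006 in, Ī = 1.43 in⁴.
Centroid: ȳ = ΣA·y / ΣA = 2.365 in.
Transfer each piece to the horizontal centroidal axis using Ī + A·d² with d = y − 2.365:
  rectangular body: d = -0.7653 in → contributes +17.5 in⁴
  semicircular cap: d = 1.641 in → contributes +16.7 in⁴
Total I = 34.2 in⁴.

Ix ≈ 34 in⁴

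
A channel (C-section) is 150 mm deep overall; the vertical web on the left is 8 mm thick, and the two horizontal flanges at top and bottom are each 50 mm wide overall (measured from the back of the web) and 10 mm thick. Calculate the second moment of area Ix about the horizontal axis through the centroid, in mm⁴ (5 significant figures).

Treat the section as a set of non-overlapping primitives; coordinates are from the bounding-box lower-left.
Web: 8 × 150, A = 1 200 mm², y = 75 mm, Ī = 2 250 000 mm⁴.
Top flange (beyond web): 42 × 10, A = 420 mm², y = 145 mm, Ī = 3 500 mm⁴.
Bottom flange (beyond web): 42 × 10, A = 420 mm², y = 5 mm, Ī = 3 500 mm⁴.
By symmetry the centroid is at mid-height, ȳ = 75 mm.
Transfer each piece to the horizontal axis through the centroid using Ī + A·d² with d = y − 75:
  web: d = 0 mm → contributes +2 250 000 mm⁴
  top flange (beyond web): d = 70 mm → contributes +2 061 500 mm⁴
  bottom flange (beyond web): d = -70 mm → contributes +2 061 500 mm⁴
Total I = 6 373 000 mm⁴.

Ix ≈ 6.3730 × 10⁶ mm⁴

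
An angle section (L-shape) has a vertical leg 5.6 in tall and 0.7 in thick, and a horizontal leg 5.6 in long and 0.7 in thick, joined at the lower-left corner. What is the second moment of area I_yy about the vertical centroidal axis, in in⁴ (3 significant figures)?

Break the section into simple shapes (no overlaps), measuring from the bottom-left corner of the bounding box.
Vertical leg: 0.7 × 5.6, A = 3.92 in², x = 0.35 in, Ī = 0.16007 in⁴.
Horizontal leg (remainder): 4.9 × 0.7, A = 3.43 in², x = 3.15 in, Ī = 6.8629 in⁴.
Centroid: x̄ = ΣA·x / ΣA = 1.6567 in.
Transfer each piece to the vertical centroidal axis using Ī + A·d² with d = x − 1.6567:
  vertical leg: d = -1.3067 in → contributes +6.853 in⁴
  horizontal leg (remainder): d = 1.4933 in → contributes +14.512 in⁴
Total I = 21.365 in⁴.

I_yy ≈ 21.4 in⁴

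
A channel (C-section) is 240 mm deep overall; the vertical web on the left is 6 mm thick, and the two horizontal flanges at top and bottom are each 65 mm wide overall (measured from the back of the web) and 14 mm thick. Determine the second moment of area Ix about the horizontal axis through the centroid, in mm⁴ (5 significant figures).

Treat the section as a set of non-overlapping primitives; coordinates are from the bounding-box lower-left.
Web: 6 × 240, A = 1 440 mm², y = 120 mm, Ī = 6 912 000 mm⁴.
Top flange (beyond web): 59 × 14, A = 826 mm², y = 233 mm, Ī = 13491.33 mm⁴.
Bottom flange (beyond web): 59 × 14, A = 826 mm², y = 7 mm, Ī = 13491.33 mm⁴.
By symmetry the centroid is at mid-height, ȳ = 120 mm.
Transfer each piece to the horizontal axis through the centroid using Ī + A·d² with d = y − 120:
  web: d = 0 mm → contributes +6 912 000 mm⁴
  top flange (beyond web): d = 113 mm → contributes +10 560 685 mm⁴
  bottom flange (beyond web): d = -113 mm → contributes +10 560 685 mm⁴
Total I = 28 033 371 mm⁴.

Ix ≈ 2.8033 × 10⁷ mm⁴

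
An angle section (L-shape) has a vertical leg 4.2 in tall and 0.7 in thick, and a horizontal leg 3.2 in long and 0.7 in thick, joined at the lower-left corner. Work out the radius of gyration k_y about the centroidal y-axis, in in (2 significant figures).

Split into non-overlapping primitives; take the origin at the lower-left of the bounding box.
Vertical leg: 0.7 × 4.2, A = 2.94 in², x = 0.35 in, Ī = 0.1201 in⁴.
Horizontal leg (remainder): 2.5 × 0.7, A = 1.75 in², x = 1.95 in, Ī = 0.9115 in⁴.
Centroid: x̄ = ΣA·x / ΣA = 0.947 in.
Transfer each piece to the centroidal y-axis using Ī + A·d² with d = x − 0.947:
  vertical leg: d = -0.597 in → contributes +1.168 in⁴
  horizontal leg (remainder): d = 1.003 in → contributes +2.672 in⁴
Total I = 3.84 in⁴.
Radius of gyration: k = √(I/A) = √(3.84 / 4.69) = 0.9048 in.

k_y ≈ 0.90 in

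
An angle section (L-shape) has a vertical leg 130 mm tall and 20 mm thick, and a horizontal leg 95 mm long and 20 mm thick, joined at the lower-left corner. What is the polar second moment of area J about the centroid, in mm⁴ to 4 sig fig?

Split into non-overlapping primitives; take the origin at the lower-left of the bounding box.
Vertical leg: 20 × 130, A = 2 600 mm², y = 65 mm, Ī = 3 661 667 mm⁴.
Horizontal leg (remainder): 75 × 20, A = 1 500 mm², y = 10 mm, Ī = 50 000 mm⁴.
Centroid: ȳ = ΣA·y / ΣA = 44.878 mm.
Transfer each piece to the centroidal x-axis using Ī + A·d² with d = y − 44.878:
  vertical leg: d = 20.122 mm → contributes +4 714 388 mm⁴
  horizontal leg (remainder): d = -34.878 mm → contributes +1 874 717 mm⁴
Total I = 6 589 106 mm⁴.
For the y-axis: x̄ = 27.378 mm.
Repeating about the centroidal y-axis gives I_y = 2 935 981 mm⁴.
Polar second moment: J = I_x + I_y = 9 525 086 mm⁴.

J ≈ 9.525 × 10⁶ mm⁴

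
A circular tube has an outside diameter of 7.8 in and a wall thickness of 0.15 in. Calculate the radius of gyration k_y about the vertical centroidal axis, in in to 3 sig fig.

Split into non-overlapping primitives; take the origin at the lower-left of the bounding box.
Outer circle: ⌀7.8, A = 47.784 in², x = 3.9 in, Ī = 181.7 in⁴.
Bore (subtracted): ⌀7.5, A = 44.179 in², x = 3.9 in, Ī = 155.32 in⁴.
By symmetry the centroid is at mid-width, x̄ = 3.9 in.
All pieces are centred on the vertical centroidal axis, so I = ΣĪ (holes subtracted) = 26.382 in⁴.
Radius of gyration: k = √(I/A) = √(26.382 / 3.605) = 2.7052 in.

k_y ≈ 2.71 in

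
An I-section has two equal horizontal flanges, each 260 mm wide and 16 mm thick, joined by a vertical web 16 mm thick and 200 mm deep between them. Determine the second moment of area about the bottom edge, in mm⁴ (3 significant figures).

Split into non-overlapping primitives; take the origin at the lower-left of the bounding box.
Bottom flange: 260 × 16, A = 4 160 mm², y = 8 mm, Ī = 88 747 mm⁴.
Web: 16 × 200, A = 3 200 mm², y = 116 mm, Ī = 10 666 667 mm⁴.
Top flange: 260 × 16, A = 4 160 mm², y = 224 mm, Ī = 88 747 mm⁴.
Transfer each piece to the bottom edge using Ī + A·d² with d = y − 0:
  bottom flange: d = 8 mm → contributes +354 987 mm⁴
  web: d = 116 mm → contributes +53 725 867 mm⁴
  top flange: d = 224 mm → contributes +208 820 907 mm⁴
Total I = 262 901 760 mm⁴.

I_base ≈ 2.63 × 10⁸ mm⁴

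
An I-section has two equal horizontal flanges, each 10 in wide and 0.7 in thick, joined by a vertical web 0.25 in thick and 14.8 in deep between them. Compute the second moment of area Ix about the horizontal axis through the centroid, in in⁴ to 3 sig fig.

Treat the section as a set of non-overlapping primitives; coordinates are from the bounding-box lower-left.
Bottom flange: 10 × 0.7, A = 7 in², y = 0.35 in, Ī = 0.28583 in⁴.
Web: 0.25 × 14.8, A = 3.7 in², y = 8.1 in, Ī = 67.537 in⁴.
Top flange: 10 × 0.7, A = 7 in², y = 15.85 in, Ī = 0.28583 in⁴.
By symmetry the centroid is at mid-height, ȳ = 8.1 in.
Transfer each piece to the horizontal axis through the centroid using Ī + A·d² with d = y − 8.1:
  bottom flange: d = -7.75 in → contributes +420.72 in⁴
  web: d = 0 in → contributes +67.537 in⁴
  top flange: d = 7.75 in → contributes +420.72 in⁴
Total I = 908.98 in⁴.

Ix ≈ 909 in⁴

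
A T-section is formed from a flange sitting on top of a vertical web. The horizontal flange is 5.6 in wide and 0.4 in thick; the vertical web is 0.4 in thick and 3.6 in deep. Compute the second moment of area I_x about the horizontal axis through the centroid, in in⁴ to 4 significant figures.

I_x ≈ 5.091 in⁴

Decompose the section into non-overlapping parts with the origin at the bottom-left of its bounding rectangle.
Flange: 5.6 × 0.4, A = 2.24 in², y = 3.8 in, Ī = 0.0298667 in⁴.
Web: 0.4 × 3.6, A = 1.44 in², y = 1.8 in, Ī = 1.5552 in⁴.
Centroid: ȳ = ΣA·y / ΣA = 3.01739 in.
Transfer each piece to the horizontal axis through the centroid using Ī + A·d² with d = y − 3.01739:
  flange: d = 0.782609 in → contributes +1.40181 in⁴
  web: d = -1.21739 in → contributes +3.68934 in⁴
Total I = 5.09115 in⁴.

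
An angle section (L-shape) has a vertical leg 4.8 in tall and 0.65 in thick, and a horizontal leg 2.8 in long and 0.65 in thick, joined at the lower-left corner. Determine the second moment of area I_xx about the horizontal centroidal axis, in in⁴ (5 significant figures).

Split into non-overlapping primitives; take the origin at the lower-left of the bounding box.
Vertical leg: 0.65 × 4.8, A = 3.12 in², y = 2.4 in, Ī = 5.9904 in⁴.
Horizontal leg (remainder): 2.15 × 0.65, A = 1.3975 in², y = 0.325 in, Ī = 0.04920365 in⁴.
Centroid: ȳ = ΣA·y / ΣA = 1.758094 in.
Transfer each piece to the horizontal centroidal axis using Ī + A·d² with d = y − 1.758094:
  vertical leg: d = 0.6419065 in → contributes +7.275977 in⁴
  horizontal leg (remainder): d = -1.433094 in → contributes +2.919329 in⁴
Total I = 10.19531 in⁴.

I_xx ≈ 10.195 in⁴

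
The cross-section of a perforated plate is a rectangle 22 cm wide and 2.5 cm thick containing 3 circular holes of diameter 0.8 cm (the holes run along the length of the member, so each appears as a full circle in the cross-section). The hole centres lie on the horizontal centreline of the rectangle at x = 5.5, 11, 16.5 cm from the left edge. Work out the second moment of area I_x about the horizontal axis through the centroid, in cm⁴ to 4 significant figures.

I_x ≈ 28.59 cm⁴

Decompose the section into non-overlapping parts with the origin at the bottom-left of its bounding rectangle.
Plate: 22 × 2.5, A = 55 cm², y = 1.25 cm, Ī = 28.6458 cm⁴.
Hole 1 (subtracted): ⌀0.8, A = 0.502655 cm², y = 1.25 cm, Ī = 0.0201062 cm⁴.
Hole 2 (subtracted): ⌀0.8, A = 0.502655 cm², y = 1.25 cm, Ī = 0.0201062 cm⁴.
Hole 3 (subtracted): ⌀0.8, A = 0.502655 cm², y = 1.25 cm, Ī = 0.0201062 cm⁴.
By symmetry the centroid is at mid-height, ȳ = 1.25 cm.
All pieces are centred on the horizontal axis through the centroid, so I = ΣĪ (holes subtracted) = 28.5855 cm⁴.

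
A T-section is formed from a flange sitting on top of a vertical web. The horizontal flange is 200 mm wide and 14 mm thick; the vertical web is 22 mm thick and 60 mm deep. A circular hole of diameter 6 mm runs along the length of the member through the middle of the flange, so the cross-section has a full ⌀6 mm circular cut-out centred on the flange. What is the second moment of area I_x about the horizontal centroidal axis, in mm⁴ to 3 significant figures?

I_x ≈ 1.67 × 10⁶ mm⁴

Split into non-overlapping primitives; take the origin at the lower-left of the bounding box.
Flange: 200 × 14, A = 2 800 mm², y = 67 mm, Ī = 45 733 mm⁴.
Web: 22 × 60, A = 1 320 mm², y = 30 mm, Ī = 396 000 mm⁴.
Hole (subtracted): ⌀6, A = 28.274 mm², y = 67 mm, Ī = 63.617 mm⁴.
Centroid: ȳ = ΣA·y / ΣA = 55.064 mm.
Transfer each piece to the horizontal centroidal axis using Ī + A·d² with d = y − 55.064:
  flange: d = 11.936 mm → contributes +444 663 mm⁴
  web: d = -25.064 mm → contributes +1 225 211 mm⁴
  hole: d = 11.936 mm → contributes −4 092 mm⁴
Total I = 1 665 782 mm⁴.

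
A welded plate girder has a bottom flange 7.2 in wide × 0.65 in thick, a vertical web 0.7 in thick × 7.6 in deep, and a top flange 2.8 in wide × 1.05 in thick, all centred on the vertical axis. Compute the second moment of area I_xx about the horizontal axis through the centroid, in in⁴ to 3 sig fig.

I_xx ≈ 157 in⁴

Decompose the section into non-overlapping parts with the origin at the bottom-left of its bounding rectangle.
Bottom plate: 7.2 × 0.65, A = 4.68 in², y = 0.325 in, Ī = 0.16478 in⁴.
Web plate: 0.7 × 7.6, A = 5.32 in², y = 4.45 in, Ī = 25.607 in⁴.
Top plate: 2.8 × 1.05, A = 2.94 in², y = 8.775 in, Ī = 0.27011 in⁴.
Centroid: ȳ = ΣA·y / ΣA = 3.9408 in.
Transfer each piece to the horizontal axis through the centroid using Ī + A·d² with d = y − 3.9408:
  bottom plate: d = -3.6158 in → contributes +61.35 in⁴
  web plate: d = 0.50923 in → contributes +26.987 in⁴
  top plate: d = 4.8342 in → contributes +68.977 in⁴
Total I = 157.31 in⁴.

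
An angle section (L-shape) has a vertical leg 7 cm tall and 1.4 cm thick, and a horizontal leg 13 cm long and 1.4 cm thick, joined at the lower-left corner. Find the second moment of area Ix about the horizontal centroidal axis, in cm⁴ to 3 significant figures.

Ix ≈ 90.6 cm⁴

Decompose the section into non-overlapping parts with the origin at the bottom-left of its bounding rectangle.
Vertical leg: 1.4 × 7, A = 9.8 cm², y = 3.5 cm, Ī = 40.017 cm⁴.
Horizontal leg (remainder): 11.6 × 1.4, A = 16.24 cm², y = 0.7 cm, Ī = 2.6525 cm⁴.
Centroid: ȳ = ΣA·y / ΣA = 1.7538 cm.
Transfer each piece to the horizontal centroidal axis using Ī + A·d² with d = y − 1.7538:
  vertical leg: d = 1.7462 cm → contributes +69.9 cm⁴
  horizontal leg (remainder): d = -1.0538 cm → contributes +20.686 cm⁴
Total I = 90.586 cm⁴.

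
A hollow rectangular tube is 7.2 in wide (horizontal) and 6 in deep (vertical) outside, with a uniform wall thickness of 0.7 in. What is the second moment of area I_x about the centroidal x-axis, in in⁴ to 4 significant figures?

I_x ≈ 82.55 in⁴

Treat the section as a set of non-overlapping primitives; coordinates are from the bounding-box lower-left.
Outer rectangle: 7.2 × 6, A = 43.2 in², y = 3 in, Ī = 129.6 in⁴.
Inner void (subtracted): 5.8 × 4.6, A = 26.68 in², y = 3 in, Ī = 47.0457 in⁴.
By symmetry the centroid is at mid-height, ȳ = 3 in.
All pieces are centred on the centroidal x-axis, so I = ΣĪ (holes subtracted) = 82.5543 in⁴.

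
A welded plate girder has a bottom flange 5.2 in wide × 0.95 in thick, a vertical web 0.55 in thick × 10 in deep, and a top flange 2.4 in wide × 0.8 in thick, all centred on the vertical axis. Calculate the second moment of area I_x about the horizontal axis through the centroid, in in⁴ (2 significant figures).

I_x ≈ 230 in⁴

Decompose the section into non-overlapping parts with the origin at the bottom-left of its bounding rectangle.
Bottom plate: 5.2 × 0.95, A = 4.94 in², y = 0.475 in, Ī = 0.3715 in⁴.
Web plate: 0.55 × 10, A = 5.5 in², y = 5.95 in, Ī = 45.83 in⁴.
Top plate: 2.4 × 0.8, A = 1.92 in², y = 11.35 in, Ī = 0.1024 in⁴.
Centroid: ȳ = ΣA·y / ΣA = 4.601 in.
Transfer each piece to the horizontal axis through the centroid using Ī + A·d² with d = y − 4.601:
  bottom plate: d = -4.126 in → contributes +84.45 in⁴
  web plate: d = 1.349 in → contributes +55.85 in⁴
  top plate: d = 6.749 in → contributes +87.57 in⁴
Total I = 227.9 in⁴.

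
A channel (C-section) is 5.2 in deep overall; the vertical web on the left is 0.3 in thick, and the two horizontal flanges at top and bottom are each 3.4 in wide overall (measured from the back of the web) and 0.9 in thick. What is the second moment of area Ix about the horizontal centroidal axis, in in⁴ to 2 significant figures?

Ix ≈ 30 in⁴

Decompose the section into non-overlapping parts with the origin at the bottom-left of its bounding rectangle.
Web: 0.3 × 5.2, A = 1.56 in², y = 2.6 in, Ī = 3.515 in⁴.
Top flange (beyond web): 3.1 × 0.9, A = 2.79 in², y = 4.75 in, Ī = 0.1883 in⁴.
Bottom flange (beyond web): 3.1 × 0.9, A = 2.79 in², y = 0.45 in, Ī = 0.1883 in⁴.
By symmetry the centroid is at mid-height, ȳ = 2.6 in.
Transfer each piece to the horizontal centroidal axis using Ī + A·d² with d = y − 2.6:
  web: d = 0 in → contributes +3.515 in⁴
  top flange (beyond web): d = 2.15 in → contributes +13.09 in⁴
  bottom flange (beyond web): d = -2.15 in → contributes +13.09 in⁴
Total I = 29.69 in⁴.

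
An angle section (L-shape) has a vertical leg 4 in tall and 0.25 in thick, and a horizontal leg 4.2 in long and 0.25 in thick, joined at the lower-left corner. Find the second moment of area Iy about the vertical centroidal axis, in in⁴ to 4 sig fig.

Split into non-overlapping primitives; take the origin at the lower-left of the bounding box.
Vertical leg: 0.25 × 4, A = 1 in², x = 0.125 in, Ī = 0.00520833 in⁴.
Horizontal leg (remainder): 3.95 × 0.25, A = 0.9875 in², x = 2.225 in, Ī = 1.28396 in⁴.
Centroid: x̄ = ΣA·x / ΣA = 1.1684 in.
Transfer each piece to the vertical centroidal axis using Ī + A·d² with d = x − 1.1684:
  vertical leg: d = -1.0434 in → contributes +1.09388 in⁴
  horizontal leg (remainder): d = 1.0566 in → contributes +2.38641 in⁴
Total I = 3.4803 in⁴.

Iy ≈ 3.480 in⁴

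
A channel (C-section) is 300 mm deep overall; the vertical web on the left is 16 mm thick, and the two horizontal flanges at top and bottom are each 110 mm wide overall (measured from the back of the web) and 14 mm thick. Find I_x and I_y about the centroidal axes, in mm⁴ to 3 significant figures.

I_x ≈ 8.99 × 10⁷ mm⁴, I_y ≈ 7.18 × 10⁶ mm⁴

Decompose the section into non-overlapping parts with the origin at the bottom-left of its bounding rectangle.
Web: 16 × 300, A = 4 800 mm², y = 150 mm, Ī = 36 000 000 mm⁴.
Top flange (beyond web): 94 × 14, A = 1 316 mm², y = 293 mm, Ī = 21 495 mm⁴.
Bottom flange (beyond web): 94 × 14, A = 1 316 mm², y = 7 mm, Ī = 21 495 mm⁴.
By symmetry the centroid is at mid-height, ȳ = 150 mm.
Transfer each piece to the centroidal x-axis using Ī + A·d² with d = y − 150:
  web: d = 0 mm → contributes +36 000 000 mm⁴
  top flange (beyond web): d = 143 mm → contributes +26 932 379 mm⁴
  bottom flange (beyond web): d = -143 mm → contributes +26 932 379 mm⁴
Total I = 89 864 757 mm⁴.
For the y-axis: x̄ = 27.478 mm.
Repeating about the centroidal y-axis gives I_y = 7 182 604 mm⁴.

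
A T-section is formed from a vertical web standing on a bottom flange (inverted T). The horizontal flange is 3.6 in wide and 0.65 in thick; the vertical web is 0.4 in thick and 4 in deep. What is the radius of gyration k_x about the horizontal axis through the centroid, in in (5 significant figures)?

Break the section into simple shapes (no overlaps), measuring from the bottom-left corner of the bounding box.
Flange: 3.6 × 0.65, A = 2.34 in², y = 0.325 in, Ī = 0.0823875 in⁴.
Web: 0.4 × 4, A = 1.6 in², y = 2.65 in, Ī = 2.133333 in⁴.
Centroid: ȳ = ΣA·y / ΣA = 1.269162 in.
Transfer each piece to the horizontal axis through the centroid using Ī + A·d² with d = y − 1.269162:
  flange: d = -0.9441624 in → contributes +2.168363 in⁴
  web: d = 1.380838 in → contributes +5.184073 in⁴
Total I = 7.352437 in⁴.
Radius of gyration: k = √(I/A) = √(7.352437 / 3.94) = 1.366053 in.

k_x ≈ 1.3661 in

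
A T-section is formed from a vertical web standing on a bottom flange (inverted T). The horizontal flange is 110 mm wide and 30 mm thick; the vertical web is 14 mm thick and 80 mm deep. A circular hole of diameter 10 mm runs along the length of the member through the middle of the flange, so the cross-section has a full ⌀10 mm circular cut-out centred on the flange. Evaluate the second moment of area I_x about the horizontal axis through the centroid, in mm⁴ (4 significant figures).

Break the section into simple shapes (no overlaps), measuring from the bottom-left corner of the bounding box.
Flange: 110 × 30, A = 3 300 mm², y = 15 mm, Ī = 247 500 mm⁴.
Web: 14 × 80, A = 1 120 mm², y = 70 mm, Ī = 597 333 mm⁴.
Hole (subtracted): ⌀10, A = 78.5398 mm², y = 15 mm, Ī = 490.874 mm⁴.
Centroid: ȳ = ΣA·y / ΣA = 29.1888 mm.
Transfer each piece to the horizontal axis through the centroid using Ī + A·d² with d = y − 29.1888:
  flange: d = -14.1888 mm → contributes +911 860 mm⁴
  web: d = 40.8112 mm → contributes +2 462 756 mm⁴
  hole: d = -14.1888 mm → contributes −16302.6 mm⁴
Total I = 3 358 314 mm⁴.

I_x ≈ 3.358 × 10⁶ mm⁴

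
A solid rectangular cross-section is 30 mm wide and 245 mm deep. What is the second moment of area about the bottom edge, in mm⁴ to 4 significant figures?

I_base ≈ 1.471 × 10⁸ mm⁴

The section: 30 × 245, A = 7 350 mm², y = 122.5 mm, Ī = 36 765 313 mm⁴.
Transfer it to the bottom edge using Ī + A·d² with d = y − 0:
  the section: d = 122.5 mm → contributes +147 061 250 mm⁴
Total I = 147 061 250 mm⁴.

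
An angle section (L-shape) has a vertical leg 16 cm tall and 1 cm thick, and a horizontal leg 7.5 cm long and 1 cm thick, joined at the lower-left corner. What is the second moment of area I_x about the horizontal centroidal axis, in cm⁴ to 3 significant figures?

I_x ≈ 602 cm⁴

Break the section into simple shapes (no overlaps), measuring from the bottom-left corner of the bounding box.
Vertical leg: 1 × 16, A = 16 cm², y = 8 cm, Ī = 341.33 cm⁴.
Horizontal leg (remainder): 6.5 × 1, A = 6.5 cm², y = 0.5 cm, Ī = 0.54167 cm⁴.
Centroid: ȳ = ΣA·y / ΣA = 5.8333 cm.
Transfer each piece to the horizontal centroidal axis using Ī + A·d² with d = y − 5.8333:
  vertical leg: d = 2.1667 cm → contributes +416.44 cm⁴
  horizontal leg (remainder): d = -5.3333 cm → contributes +185.43 cm⁴
Total I = 601.88 cm⁴.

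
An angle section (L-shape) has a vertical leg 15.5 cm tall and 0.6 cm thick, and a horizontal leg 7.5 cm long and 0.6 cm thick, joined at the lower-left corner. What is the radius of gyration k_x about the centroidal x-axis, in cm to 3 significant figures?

k_x ≈ 5.07 cm

Treat the section as a set of non-overlapping primitives; coordinates are from the bounding-box lower-left.
Vertical leg: 0.6 × 15.5, A = 9.3 cm², y = 7.75 cm, Ī = 186.19 cm⁴.
Horizontal leg (remainder): 6.9 × 0.6, A = 4.14 cm², y = 0.3 cm, Ī = 0.1242 cm⁴.
Centroid: ȳ = ΣA·y / ΣA = 5.4551 cm.
Transfer each piece to the centroidal x-axis using Ī + A·d² with d = y − 5.4551:
  vertical leg: d = 2.2949 cm → contributes +235.17 cm⁴
  horizontal leg (remainder): d = -5.1551 cm → contributes +110.15 cm⁴
Total I = 345.32 cm⁴.
Radius of gyration: k = √(I/A) = √(345.32 / 13.44) = 5.0689 cm.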